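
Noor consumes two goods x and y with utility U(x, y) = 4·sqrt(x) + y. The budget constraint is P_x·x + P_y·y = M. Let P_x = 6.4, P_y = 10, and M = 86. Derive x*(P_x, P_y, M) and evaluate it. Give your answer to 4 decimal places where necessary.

Solve: √x = 2·P_y/P_x, so x*(P_x,P_y) = (2·P_y/P_x)², and y* = (M − P_x·x*)/P_y.
Plugging in: x* = (2·10/6.4)² = 9.7656.

x* = 9.7656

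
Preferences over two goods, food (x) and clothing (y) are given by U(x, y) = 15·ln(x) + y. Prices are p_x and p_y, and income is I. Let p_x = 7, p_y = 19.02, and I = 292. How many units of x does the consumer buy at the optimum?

x* = 40.7571

MU_x = 15/x, MU_y = 1. Tangency: 15/x = p_x/p_y.
So x*(p_x,p_y) = 15·p_y/p_x, independent of income; and y* = (I − 15·p_y)/p_y.
At the given prices: x* = 15·19.02/7 = 40.7571.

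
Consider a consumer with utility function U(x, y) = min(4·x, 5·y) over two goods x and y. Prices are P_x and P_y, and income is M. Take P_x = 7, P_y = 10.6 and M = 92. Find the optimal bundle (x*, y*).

With perfect complements, no substitution: consume in ratio x:y = 5:4.
Budget: P_x·x + P_y·(4/5)·x = M, so (5·P_x + 4·P_y)·x = 5·M.
Demand: x*(P_x,P_y,M) = 5·M/(5·P_x + 4·P_y), y* = 4·M/(5·P_x + 4·P_y).
Here 5·7 + 4·10.6 = 77.4, giving x* = 5.9432 and y* = 4.7545.

x* = 5.9432, y* = 4.7545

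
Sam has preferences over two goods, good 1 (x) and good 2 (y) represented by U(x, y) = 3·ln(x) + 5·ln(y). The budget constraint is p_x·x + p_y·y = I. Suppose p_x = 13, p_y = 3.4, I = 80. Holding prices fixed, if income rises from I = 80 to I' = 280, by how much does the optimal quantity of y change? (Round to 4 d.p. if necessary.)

Δy* = 36.7647

MU_x/MU_y = (3·y)/(5·x); tangency sets this equal to p_x/p_y.
So 3·p_y·y = 5·p_x·x; combined with the budget, a share 0.375 of income goes to x.
Demand: x*(p_x,p_y,I) = 0.375·I/p_x and y* = 0.625·I/p_y.
At p_x=13, p_y=3.4, I=80: y* = 0.625·80/3.4 = 14.7059.
At I' = 280: y* = 51.4706. Change: 51.4706 − 14.7059 = 36.7647.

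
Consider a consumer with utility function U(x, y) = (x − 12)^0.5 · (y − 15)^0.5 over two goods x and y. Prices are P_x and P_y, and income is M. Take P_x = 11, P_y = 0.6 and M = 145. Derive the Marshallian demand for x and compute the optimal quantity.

MRS = (y−15)/(x−12). Tangency with P_x/P_y gives y−15 = (P_x/P_y)·(x−12).
After buying the subsistence bundle (12, 15), a share 0.5 of the remaining income goes to x: x* = 12 + 0.5·(M − 12P_x − 15P_y)/P_x.
Discretionary income = 145 − 12·11 − 15·0.6 = 4; x* = 12 + 0.5·4/11 = 12.1818.

x* = 12.1818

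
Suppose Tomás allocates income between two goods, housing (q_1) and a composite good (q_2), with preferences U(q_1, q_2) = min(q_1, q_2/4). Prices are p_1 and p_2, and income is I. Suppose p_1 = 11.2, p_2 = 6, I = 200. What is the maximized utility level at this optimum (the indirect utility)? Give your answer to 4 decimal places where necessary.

Leontief preferences: the optimum is at the kink where q_1/1 = q_2/4, i.e. q_2 = 4·q_1.
Budget: p_1·q_1 + p_2·4·q_1 = I, so (p_1 + 4·p_2)·q_1 = I.
Demand: q_1*(p_1,p_2,I) = I/(p_1 + 4·p_2), q_2* = 4·I/(p_1 + 4·p_2).
Here 11.2 + 4·6 = 35.2, giving q_1* = 5.6818 and q_2* = 22.7273.
Utility at the optimum: U(5.6818, 22.7273) = 5.6818.

V = 5.6818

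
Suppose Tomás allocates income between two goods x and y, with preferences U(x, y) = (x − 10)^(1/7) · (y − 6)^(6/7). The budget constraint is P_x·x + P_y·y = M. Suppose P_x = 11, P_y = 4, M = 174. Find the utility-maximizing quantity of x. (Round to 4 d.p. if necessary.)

MRS = (1/6)·(y−6)/(x−10). Tangency with P_x/P_y gives y−6 = 6·(P_x/P_y)·(x−10).
After buying the subsistence bundle (10, 6), a share 1/7 of the remaining income goes to x: x* = 10 + 1/7·(M − 10P_x − 6P_y)/P_x.
Discretionary income = 174 − 10·11 − 6·4 = 40; x* = 10 + 1/7·40/11 = 10.5195.

x* = 10.5195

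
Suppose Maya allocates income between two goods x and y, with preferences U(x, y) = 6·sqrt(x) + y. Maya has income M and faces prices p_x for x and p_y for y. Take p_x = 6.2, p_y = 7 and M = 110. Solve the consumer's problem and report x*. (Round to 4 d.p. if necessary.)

x* = 11.4724

Set MRS = p_x/p_y: 3·x^(−1/2) = p_x/p_y.
Solve: √x = 3·p_y/p_x, so x*(p_x,p_y) = (3·p_y/p_x)², and y* = (M − p_x·x*)/p_y.
Plugging in: x* = (3·7/6.2)² = 11.4724.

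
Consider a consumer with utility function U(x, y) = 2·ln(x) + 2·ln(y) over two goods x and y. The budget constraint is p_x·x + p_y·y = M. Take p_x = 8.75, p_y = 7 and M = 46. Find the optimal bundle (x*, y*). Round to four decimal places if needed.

MU_x/MU_y = (2·y)/(2·x); tangency sets this equal to p_x/p_y.
Rearranging, p_y·y = p_x·x. Substituting into the budget gives p_x·x·(1 + 1) = M.
Demand: x*(p_x,p_y,M) = 0.5·M/p_x and y* = 0.5·M/p_y.
At p_x=8.75, p_y=7, M=46: x* = 0.5·46/8.75 = 2.6286, y* = 3.2857.

x* = 2.6286, y* = 3.2857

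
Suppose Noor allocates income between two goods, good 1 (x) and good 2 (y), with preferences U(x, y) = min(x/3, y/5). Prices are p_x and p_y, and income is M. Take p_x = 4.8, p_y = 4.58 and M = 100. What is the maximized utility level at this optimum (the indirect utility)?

V = 2.681

With perfect complements, no substitution: consume in ratio x:y = 3:5.
Budget: p_x·x + p_y·(5/3)·x = M, so (3·p_x + 5·p_y)·x = 3·M.
Demand: x*(p_x,p_y,M) = 3·M/(3·p_x + 5·p_y), y* = 5·M/(3·p_x + 5·p_y).
Here 3·4.8 + 5·4.58 = 37.3, giving x* = 8.0429 and y* = 13.4048.
Utility at the optimum: U(8.0429, 13.4048) = 2.681.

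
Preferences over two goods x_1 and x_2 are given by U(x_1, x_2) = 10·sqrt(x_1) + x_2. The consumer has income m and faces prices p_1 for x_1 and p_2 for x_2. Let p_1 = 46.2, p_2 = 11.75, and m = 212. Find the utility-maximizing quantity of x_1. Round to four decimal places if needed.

x_1* = 1.6171

Set MRS = p_1/p_2: 5·x_1^(−1/2) = p_1/p_2.
Solve: √x_1 = 5·p_2/p_1, so x_1*(p_1,p_2) = (5·p_2/p_1)², and x_2* = (m − p_1·x_1*)/p_2.
Plugging in: x_1* = (5·11.75/46.2)² = 1.6171.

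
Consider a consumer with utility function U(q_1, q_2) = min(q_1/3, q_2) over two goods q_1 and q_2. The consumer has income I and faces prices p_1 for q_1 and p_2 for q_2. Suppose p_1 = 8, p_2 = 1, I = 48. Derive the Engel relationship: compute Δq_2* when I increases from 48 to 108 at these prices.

Δq_2* = 2.4

With perfect complements, no substitution: consume in ratio q_1:q_2 = 3:1.
Budget: p_1·q_1 + p_2·(1/3)·q_1 = I, so (3·p_1 + p_2)·q_1 = 3·I.
Demand: q_1*(p_1,p_2,I) = 3·I/(3·p_1 + p_2), q_2* = I/(3·p_1 + p_2).
Here 3·8 + 1 = 25, giving q_2* = 1.92.
At I' = 108: q_2* = 4.32. Change: 4.32 − 1.92 = 2.4.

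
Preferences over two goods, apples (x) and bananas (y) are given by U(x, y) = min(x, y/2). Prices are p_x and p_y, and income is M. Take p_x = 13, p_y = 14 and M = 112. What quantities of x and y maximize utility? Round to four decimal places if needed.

With perfect complements, no substitution: consume in ratio x:y = 1:2.
Budget: p_x·x + p_y·2·x = M, so (p_x + 2·p_y)·x = M.
Demand: x*(p_x,p_y,M) = M/(p_x + 2·p_y), y* = 2·M/(p_x + 2·p_y).
Here 13 + 2·14 = 41, giving x* = 2.7317 and y* = 5.4634.

x* = 2.7317, y* = 5.4634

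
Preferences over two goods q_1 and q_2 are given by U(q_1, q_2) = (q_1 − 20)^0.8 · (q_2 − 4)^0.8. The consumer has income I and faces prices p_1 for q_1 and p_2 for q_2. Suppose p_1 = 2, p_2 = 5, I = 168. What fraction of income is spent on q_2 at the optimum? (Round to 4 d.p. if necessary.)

share on q_2 = 0.4405

After buying the subsistence bundle (20, 4), a share 0.5 of the remaining income goes to q_1: q_1* = 20 + 0.5·(I − 20p_1 − 4p_2)/p_1.
Discretionary income = 168 − 20·2 − 4·5 = 108; q_1* = 20 + 0.5·108/2 = 47; q_2* = 4 + 0.5·108/5 = 14.8.
Expenditure on q_2: 5·14.8 = 74; share = 0.4405.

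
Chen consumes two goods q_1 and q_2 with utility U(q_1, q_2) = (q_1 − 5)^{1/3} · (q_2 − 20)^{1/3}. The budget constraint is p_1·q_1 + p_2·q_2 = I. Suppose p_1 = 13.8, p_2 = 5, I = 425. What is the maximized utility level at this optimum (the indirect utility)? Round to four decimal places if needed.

MRS = (q_2−20)/(q_1−5). Tangency with p_1/p_2 gives q_2−20 = (p_1/p_2)·(q_1−5).
After buying the subsistence bundle (5, 20), a share 0.5 of the remaining income goes to q_1: q_1* = 5 + 0.5·(I − 5p_1 − 20p_2)/p_1.
Discretionary income = 425 − 5·13.8 − 20·5 = 256; q_1* = 5 + 0.5·256/13.8 = 14.2754; q_2* = 20 + 0.5·256/5 = 45.6.
Utility at the optimum: U(14.2754, 45.6) = 6.1924.

V = 6.1924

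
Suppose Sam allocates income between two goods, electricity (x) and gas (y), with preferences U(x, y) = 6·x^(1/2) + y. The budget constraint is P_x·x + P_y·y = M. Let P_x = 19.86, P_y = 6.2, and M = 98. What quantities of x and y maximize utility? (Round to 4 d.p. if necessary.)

MU_x = 3/√x, MU_y = 1. Tangency: 3/√x = P_x/P_y.
Solve: √x = 3·P_y/P_x, so x*(P_x,P_y) = (3·P_y/P_x)², and y* = (M − P_x·x*)/P_y.
Plugging in: x* = (3·6.2/19.86)² = 0.8771, y* = 12.9968.

x* = 0.8771, y* = 12.9968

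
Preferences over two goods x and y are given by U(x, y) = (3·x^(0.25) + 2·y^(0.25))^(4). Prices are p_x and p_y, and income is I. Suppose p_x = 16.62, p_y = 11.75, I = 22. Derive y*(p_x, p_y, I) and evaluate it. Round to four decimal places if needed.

y* = 0.7402

MRS = MU_x/MU_y = (3/2)·(y/x)^(0.75). Set equal to p_x/p_y.
Solve for the ratio: y/x = [(2/3)·p_x/p_y]^(4/3).
Substitute y = (y/x)·x into the budget: x* = I/(p_x + p_y·(y/x)).
Numerically y/x = 0.924704, so x* = 22/(16.62 + 11.75·0.924704) = 0.8004 and y* = 0.924704·0.8004 = 0.7402.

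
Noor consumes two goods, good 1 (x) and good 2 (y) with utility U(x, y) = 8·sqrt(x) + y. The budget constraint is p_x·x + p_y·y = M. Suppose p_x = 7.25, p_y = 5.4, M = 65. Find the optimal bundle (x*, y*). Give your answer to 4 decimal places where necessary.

Thus x* = (4·p_y/p_x)² — independent of M — with the rest of income spent on y.
Plugging in: x* = (4·5.4/7.25)² = 8.8763, y* = 0.1198.

x* = 8.8763, y* = 0.1198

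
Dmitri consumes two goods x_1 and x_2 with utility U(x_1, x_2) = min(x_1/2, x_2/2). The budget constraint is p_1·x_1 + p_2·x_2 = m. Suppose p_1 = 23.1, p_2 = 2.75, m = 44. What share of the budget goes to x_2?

With perfect complements, no substitution: consume in ratio x_1:x_2 = 2:2.
Budget: p_1·x_1 + p_2·x_1 = m, so (2·p_1 + 2·p_2)·x_1 = 2·m.
Demand: x_1*(p_1,p_2,m) = 2·m/(2·p_1 + 2·p_2), x_2* = 2·m/(2·p_1 + 2·p_2).
Here 2·23.1 + 2·2.75 = 51.7, giving x_1* = 1.7021 and x_2* = 1.7021.
Expenditure on x_2: 2.75·1.7021 = 4.6809; share = 0.1064.

share on x_2 = 0.1064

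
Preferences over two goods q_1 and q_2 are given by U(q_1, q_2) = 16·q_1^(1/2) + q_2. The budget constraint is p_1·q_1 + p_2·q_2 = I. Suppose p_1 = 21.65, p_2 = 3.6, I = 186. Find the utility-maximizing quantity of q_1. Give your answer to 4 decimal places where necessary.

q_1* = 1.7696

Plugging in: q_1* = (8·3.6/21.65)² = 1.7696.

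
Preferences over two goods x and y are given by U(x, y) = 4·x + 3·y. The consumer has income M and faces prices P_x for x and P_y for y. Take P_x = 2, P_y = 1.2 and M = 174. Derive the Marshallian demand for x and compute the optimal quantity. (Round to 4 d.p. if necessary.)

x* = 0

Perfect substitutes: compare marginal utility per dollar. 4/P_x vs 3/P_y → 2 vs 2.5.
y gives more utility per dollar, so spend all income on y: y* = M/P_y, x* = 0.
Numerically: x* = 0, y* = 145.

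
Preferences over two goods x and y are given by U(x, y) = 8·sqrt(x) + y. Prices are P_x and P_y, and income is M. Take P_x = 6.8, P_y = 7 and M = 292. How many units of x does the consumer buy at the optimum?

x* = 16.955

MU_x = 4/√x, MU_y = 1. Tangency: 4/√x = P_x/P_y.
Solve: √x = 4·P_y/P_x, so x*(P_x,P_y) = (4·P_y/P_x)², and y* = (M − P_x·x*)/P_y.
Plugging in: x* = (4·7/6.8)² = 16.955.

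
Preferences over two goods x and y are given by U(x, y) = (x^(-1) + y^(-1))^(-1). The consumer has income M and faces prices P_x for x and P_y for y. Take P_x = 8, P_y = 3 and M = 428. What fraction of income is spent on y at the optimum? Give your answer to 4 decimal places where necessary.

share on y = 0.3798

MU_x ∝ x^(-2), MU_y ∝ y^(-2), so MRS = (y/x)^(2) = P_x/P_y.
Solve for the ratio: y/x = [P_x/P_y]^(0.5).
With the ratio pinned down, the budget gives x* = M/(P_x + P_y·(y/x)) and y* = (y/x)·x*.
Numerically y/x = 1.632993, so x* = 428/(8 + 3·1.632993) = 33.1809 and y* = 1.632993·33.1809 = 54.1842.
Expenditure on y: 3·54.1842 = 162.5526; share = 0.3798.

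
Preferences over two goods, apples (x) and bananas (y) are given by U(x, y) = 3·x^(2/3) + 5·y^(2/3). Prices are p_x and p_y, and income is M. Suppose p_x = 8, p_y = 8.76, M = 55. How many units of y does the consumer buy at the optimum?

From the CES first-order condition, (3/5)·(y/x)^(1/3) = p_x/p_y.
Solve for the ratio: y/x = [(5/3)·p_x/p_y]^(3).
Substitute y = (y/x)·x into the budget: x* = M/(p_x + p_y·(y/x)).
Numerically y/x = 3.526175, so x* = 55/(8 + 8.76·3.526175) = 1.4143 and y* = 3.526175·1.4143 = 4.987.

y* = 4.987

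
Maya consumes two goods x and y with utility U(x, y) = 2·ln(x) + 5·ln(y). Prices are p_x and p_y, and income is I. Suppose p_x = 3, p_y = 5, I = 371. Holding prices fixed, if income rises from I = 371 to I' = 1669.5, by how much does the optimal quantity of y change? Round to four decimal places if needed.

Δy* = 185.5

The MRS is (2/5)·y/x. Set MRS = p_x/p_y.
So 2·p_y·y = 5·p_x·x; combined with the budget, a share 2/7 of income goes to x.
Demand: x*(p_x,p_y,I) = 2/7·I/p_x and y* = 5/7·I/p_y.
At p_x=3, p_y=5, I=371: y* = 5/7·371/5 = 53.
At I' = 1669.5: y* = 238.5. Change: 238.5 − 53 = 185.5.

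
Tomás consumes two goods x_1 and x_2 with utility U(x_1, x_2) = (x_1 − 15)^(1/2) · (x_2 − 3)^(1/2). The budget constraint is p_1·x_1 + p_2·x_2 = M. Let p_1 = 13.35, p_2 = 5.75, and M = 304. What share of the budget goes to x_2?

Let x_1' = x_1−15, x_2' = x_2−3. MRS = x_2'/x_1' = p_1/p_2.
After buying the subsistence bundle (15, 3), a share 0.5 of the remaining income goes to x_1: x_1* = 15 + 0.5·(M − 15p_1 − 3p_2)/p_1.
Discretionary income = 304 − 15·13.35 − 3·5.75 = 86.5; x_1* = 15 + 0.5·86.5/13.35 = 18.2397; x_2* = 3 + 0.5·86.5/5.75 = 10.5217.
Expenditure on x_2: 5.75·10.5217 = 60.5; share = 0.199.

share on x_2 = 0.199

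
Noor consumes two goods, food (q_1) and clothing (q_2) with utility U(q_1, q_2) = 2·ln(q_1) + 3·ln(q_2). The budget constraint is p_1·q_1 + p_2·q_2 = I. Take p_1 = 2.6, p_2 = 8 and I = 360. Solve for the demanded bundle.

q_1* = 55.3846, q_2* = 27

The MRS is (2/3)·q_2/q_1. Set MRS = p_1/p_2.
Rearranging, p_2·q_2 = (3/2)·p_1·q_1. Substituting into the budget gives p_1·q_1·(1 + (3/2)) = I.
Demand: q_1*(p_1,p_2,I) = 0.4·I/p_1 and q_2* = 0.6·I/p_2.
At p_1=2.6, p_2=8, I=360: q_1* = 0.4·360/2.6 = 55.3846, q_2* = 27.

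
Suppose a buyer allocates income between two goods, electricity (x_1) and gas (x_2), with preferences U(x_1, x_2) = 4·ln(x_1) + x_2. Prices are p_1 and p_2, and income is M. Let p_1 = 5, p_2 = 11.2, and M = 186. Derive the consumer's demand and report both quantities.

Set MRS = p_1/p_2: (4/x_1)/1 = p_1/p_2.
So x_1*(p_1,p_2) = 4·p_2/p_1, independent of income; and x_2* = (M − 4·p_2)/p_2.
At the given prices: x_1* = 4·11.2/5 = 8.96, and x_2* = 12.6071.

x_1* = 8.96, x_2* = 12.6071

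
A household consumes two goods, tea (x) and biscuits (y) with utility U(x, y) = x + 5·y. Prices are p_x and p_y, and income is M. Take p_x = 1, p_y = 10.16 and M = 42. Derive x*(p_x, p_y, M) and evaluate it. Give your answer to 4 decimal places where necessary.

x* = 42

x gives more utility per dollar, so spend all income on x: x* = M/p_x, y* = 0.
Numerically: x* = 42, y* = 0.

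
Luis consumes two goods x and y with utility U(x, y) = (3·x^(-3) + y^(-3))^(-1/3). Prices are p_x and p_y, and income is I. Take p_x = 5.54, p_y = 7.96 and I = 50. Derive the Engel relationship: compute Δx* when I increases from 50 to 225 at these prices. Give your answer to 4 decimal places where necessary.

From the CES first-order condition, 3·(y/x)^(4) = p_x/p_y.
Solve for the ratio: y/x = [(1/3)·p_x/p_y]^(0.25).
Substitute y = (y/x)·x into the budget: x* = I/(p_x + p_y·(y/x)).
Numerically y/x = 0.694015, so x* = 50/(5.54 + 7.96·0.694015) = 4.519.
At I' = 225: x* = 20.3356. Change: 20.3356 − 4.519 = 15.8166.

Δx* = 15.8166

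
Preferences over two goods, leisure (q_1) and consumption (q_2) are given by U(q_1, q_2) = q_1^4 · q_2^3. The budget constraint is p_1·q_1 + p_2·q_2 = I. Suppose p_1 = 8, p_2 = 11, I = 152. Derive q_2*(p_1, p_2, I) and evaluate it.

q_2* = 5.9221

The MRS is (4/3)·q_2/q_1. Set MRS = p_1/p_2.
So 4·p_2·q_2 = 3·p_1·q_1; combined with the budget, a share 4/7 of income goes to q_1.
Demand: q_1*(p_1,p_2,I) = 4/7·I/p_1 and q_2* = 3/7·I/p_2.
At p_1=8, p_2=11, I=152: q_2* = 3/7·152/11 = 5.9221.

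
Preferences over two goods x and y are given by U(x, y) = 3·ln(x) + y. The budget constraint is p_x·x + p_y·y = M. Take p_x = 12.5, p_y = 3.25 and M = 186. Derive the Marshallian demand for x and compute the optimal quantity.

MU_x = 3/x, MU_y = 1. Tangency: 3/x = p_x/p_y.
So x*(p_x,p_y) = 3·p_y/p_x, independent of income; and y* = (M − 3·p_y)/p_y.
At the given prices: x* = 3·3.25/12.5 = 0.78.

x* = 0.78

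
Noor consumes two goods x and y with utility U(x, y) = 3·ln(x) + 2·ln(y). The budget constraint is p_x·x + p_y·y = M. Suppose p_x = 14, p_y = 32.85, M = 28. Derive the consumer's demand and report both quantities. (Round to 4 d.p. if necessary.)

x* = 1.2, y* = 0.3409

Tangency: MRS = (3/2)·y/x = p_x/p_y.
Rearranging, p_y·y = (2/3)·p_x·x. Substituting into the budget gives p_x·x·(1 + (2/3)) = M.
Demand: x*(p_x,p_y,M) = 0.6·M/p_x and y* = 0.4·M/p_y.
At p_x=14, p_y=32.85, M=28: x* = 0.6·28/14 = 1.2, y* = 0.3409.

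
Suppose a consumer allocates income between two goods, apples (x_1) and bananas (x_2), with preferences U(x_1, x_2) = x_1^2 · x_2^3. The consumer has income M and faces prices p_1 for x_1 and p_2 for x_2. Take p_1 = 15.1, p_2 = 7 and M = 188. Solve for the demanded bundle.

Tangency: MRS = (2/3)·x_2/x_1 = p_1/p_2.
So 2·p_2·x_2 = 3·p_1·x_1; combined with the budget, a share 0.4 of income goes to x_1.
Demand: x_1*(p_1,p_2,M) = 0.4·M/p_1 and x_2* = 0.6·M/p_2.
At p_1=15.1, p_2=7, M=188: x_1* = 0.4·188/15.1 = 4.9801, x_2* = 16.1143.

x_1* = 4.9801, x_2* = 16.1143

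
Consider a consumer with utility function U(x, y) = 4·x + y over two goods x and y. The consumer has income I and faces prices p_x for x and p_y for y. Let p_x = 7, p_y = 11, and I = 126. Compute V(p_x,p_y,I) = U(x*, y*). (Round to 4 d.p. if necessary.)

Linear utility — the consumer picks whichever good has higher MU/price: 4/7 = 0.5714 vs 1/11 = 0.0909.
x gives more utility per dollar, so spend all income on x: x* = I/p_x, y* = 0.
Numerically: x* = 18, y* = 0.
Utility at the optimum: U(18, 0) = 72.

V = 72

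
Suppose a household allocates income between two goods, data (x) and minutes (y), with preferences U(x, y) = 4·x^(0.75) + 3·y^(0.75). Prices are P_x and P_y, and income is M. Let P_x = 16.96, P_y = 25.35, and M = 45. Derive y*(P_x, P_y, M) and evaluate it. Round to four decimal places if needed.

y* = 0.1536

MU_x ∝ 4·x^(-0.25), MU_y ∝ 3·y^(-0.25), so MRS = (4/3)·(y/x)^(0.25) = P_x/P_y.
Hence y/x = ((3/4)·P_x/P_y)^(1/(0.25)), i.e. raised to the 4 power.
With the ratio pinned down, the budget gives x* = M/(P_x + P_y·(y/x)) and y* = (y/x)·x*.
Numerically y/x = 0.063392, so x* = 45/(16.96 + 25.35·0.063392) = 2.4237 and y* = 0.063392·2.4237 = 0.1536.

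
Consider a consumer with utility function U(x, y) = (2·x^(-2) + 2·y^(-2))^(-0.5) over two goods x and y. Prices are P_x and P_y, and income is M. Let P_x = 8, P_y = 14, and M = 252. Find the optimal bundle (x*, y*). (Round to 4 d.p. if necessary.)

MRS = MU_x/MU_y = (y/x)^(3). Set equal to P_x/P_y.
Solve for the ratio: y/x = [P_x/P_y]^(1/3).
Substitute y = (y/x)·x into the budget: x* = M/(P_x + P_y·(y/x)).
Numerically y/x = 0.829827, so x* = 252/(8 + 14·0.829827) = 12.8456 and y* = 0.829827·12.8456 = 10.6596.

x* = 12.8456, y* = 10.6596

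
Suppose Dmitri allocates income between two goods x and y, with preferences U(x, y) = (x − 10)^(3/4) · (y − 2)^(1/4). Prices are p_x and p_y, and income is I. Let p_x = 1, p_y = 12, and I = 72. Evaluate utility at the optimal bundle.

V = 11.6351

This is Cobb-Douglas in (x−10, y−2): tangency gives 0.75·p_y·(y−2) = 0.25·p_x·(x−10).
Substituting into the budget: x* = 10 + 0.75·(I − 10·p_x − 2·p_y)/p_x, and y* = 2 + 0.25·(…)/p_y.
Discretionary income = 72 − 10·1 − 2·12 = 38; x* = 10 + 0.75·38/1 = 38.5; y* = 2 + 0.25·38/12 = 2.7917.
Utility at the optimum: U(38.5, 2.7917) = 11.6351.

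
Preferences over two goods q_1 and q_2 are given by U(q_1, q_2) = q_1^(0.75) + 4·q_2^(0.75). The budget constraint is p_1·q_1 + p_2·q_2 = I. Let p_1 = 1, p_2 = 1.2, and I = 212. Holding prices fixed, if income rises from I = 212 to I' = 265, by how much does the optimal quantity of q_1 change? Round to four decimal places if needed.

From the CES first-order condition, (1/4)·(q_2/q_1)^(0.25) = p_1/p_2.
Solve for the ratio: q_2/q_1 = [4·p_1/p_2]^(4).
Substitute q_2 = (q_2/q_1)·q_1 into the budget: q_1* = I/(p_1 + p_2·(q_2/q_1)).
Numerically q_2/q_1 = 123.45679, so q_1* = 212/(1 + 1.2·123.45679) = 1.4214.
At I' = 265: q_1* = 1.7768. Change: 1.7768 − 1.4214 = 0.3554.

Δq_1* = 0.3554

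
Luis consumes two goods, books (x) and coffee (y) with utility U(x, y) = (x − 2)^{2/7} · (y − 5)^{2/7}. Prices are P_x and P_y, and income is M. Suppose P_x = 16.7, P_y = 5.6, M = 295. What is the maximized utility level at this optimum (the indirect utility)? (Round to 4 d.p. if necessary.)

MRS = (y−5)/(x−2). Tangency with P_x/P_y gives y−5 = (P_x/P_y)·(x−2).
Substituting into the budget: x* = 2 + 0.5·(M − 2·P_x − 5·P_y)/P_x, and y* = 5 + 0.5·(…)/P_y.
Discretionary income = 295 − 2·16.7 − 5·5.6 = 233.6; x* = 2 + 0.5·233.6/16.7 = 8.994; y* = 5 + 0.5·233.6/5.6 = 25.8571.
Utility at the optimum: U(8.994, 25.8571) = 4.1522.

V = 4.1522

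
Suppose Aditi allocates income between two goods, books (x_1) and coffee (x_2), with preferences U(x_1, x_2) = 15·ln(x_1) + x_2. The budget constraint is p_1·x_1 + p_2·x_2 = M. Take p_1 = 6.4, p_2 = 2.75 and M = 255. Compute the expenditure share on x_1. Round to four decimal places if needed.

Set MRS = p_1/p_2: (15/x_1)/1 = p_1/p_2.
So x_1*(p_1,p_2) = 15·p_2/p_1, independent of income; and x_2* = (M − 15·p_2)/p_2.
At the given prices: x_1* = 15·2.75/6.4 = 6.4453, and x_2* = 77.7273.
Expenditure on x_1: 6.4·6.4453 = 41.25; share = 0.1618.

share on x_1 = 0.1618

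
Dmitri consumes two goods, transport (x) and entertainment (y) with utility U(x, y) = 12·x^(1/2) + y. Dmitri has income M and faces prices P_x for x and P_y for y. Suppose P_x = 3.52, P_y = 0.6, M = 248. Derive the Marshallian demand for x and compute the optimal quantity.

Set MRS = P_x/P_y: 6·x^(−1/2) = P_x/P_y.
Thus x* = (6·P_y/P_x)² — independent of M — with the rest of income spent on y.
Plugging in: x* = (6·0.6/3.52)² = 1.046.

x* = 1.046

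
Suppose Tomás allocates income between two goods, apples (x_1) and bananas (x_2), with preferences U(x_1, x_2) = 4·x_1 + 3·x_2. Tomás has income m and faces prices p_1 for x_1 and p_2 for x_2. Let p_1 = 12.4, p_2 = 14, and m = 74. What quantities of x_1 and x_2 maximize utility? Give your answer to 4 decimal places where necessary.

Linear utility — the consumer picks whichever good has higher MU/price: 4/12.4 = 0.3226 vs 3/14 = 0.2143.
x_1 gives more utility per dollar, so spend all income on x_1: x_1* = m/p_1, x_2* = 0.
Numerically: x_1* = 5.9677, x_2* = 0.

x_1* = 5.9677, x_2* = 0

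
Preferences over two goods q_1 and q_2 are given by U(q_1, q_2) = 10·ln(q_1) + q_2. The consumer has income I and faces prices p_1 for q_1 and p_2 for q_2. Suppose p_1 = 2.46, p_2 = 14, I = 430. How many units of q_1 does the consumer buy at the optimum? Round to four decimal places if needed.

MU_q_1 = 10/q_1, MU_q_2 = 1. Tangency: 10/q_1 = p_1/p_2.
So q_1*(p_1,p_2) = 10·p_2/p_1, independent of income; and q_2* = (I − 10·p_2)/p_2.
At the given prices: q_1* = 10·14/2.46 = 56.9106.

q_1* = 56.9106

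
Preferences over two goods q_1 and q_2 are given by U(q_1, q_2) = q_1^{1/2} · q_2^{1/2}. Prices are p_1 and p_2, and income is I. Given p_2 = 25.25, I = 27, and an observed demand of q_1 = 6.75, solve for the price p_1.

MU_q_1/MU_q_2 = (0.5·q_2)/(0.5·q_1); tangency sets this equal to p_1/p_2.
So 0.5·p_2·q_2 = 0.5·p_1·q_1; combined with the budget, a share 0.5 of income goes to q_1.
Demand: q_1*(p_1,p_2,I) = 0.5·I/p_1 and q_2* = 0.5·I/p_2.
Set q_1* = 6.75 in the demand function and solve for p_1: p_1 = 2.

p_1 = 2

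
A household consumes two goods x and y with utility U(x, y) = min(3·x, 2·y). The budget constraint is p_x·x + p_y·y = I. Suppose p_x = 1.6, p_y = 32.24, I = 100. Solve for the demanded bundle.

x* = 2.0016, y* = 3.0024

Leontief preferences: the optimum is at the kink where x/2 = y/3, i.e. y = (3/2)·x.
Budget: p_x·x + p_y·(3/2)·x = I, so (2·p_x + 3·p_y)·x = 2·I.
Demand: x*(p_x,p_y,I) = 2·I/(2·p_x + 3·p_y), y* = 3·I/(2·p_x + 3·p_y).
Here 2·1.6 + 3·32.24 = 99.92, giving x* = 2.0016 and y* = 3.0024.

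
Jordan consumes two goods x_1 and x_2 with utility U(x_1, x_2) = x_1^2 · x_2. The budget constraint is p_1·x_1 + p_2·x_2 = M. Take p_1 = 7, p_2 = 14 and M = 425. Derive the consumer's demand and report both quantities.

x_1* = 40.4762, x_2* = 10.119

Demand: x_1*(p_1,p_2,M) = 2/3·M/p_1 and x_2* = 1/3·M/p_2.
At p_1=7, p_2=14, M=425: x_1* = 2/3·425/7 = 40.4762, x_2* = 10.119.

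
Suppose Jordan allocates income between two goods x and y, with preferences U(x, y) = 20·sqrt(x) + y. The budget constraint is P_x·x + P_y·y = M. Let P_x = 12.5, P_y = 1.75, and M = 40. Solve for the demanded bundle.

Set MRS = P_x/P_y: 10·x^(−1/2) = P_x/P_y.
Thus x* = (10·P_y/P_x)² — independent of M — with the rest of income spent on y.
Plugging in: x* = (10·1.75/12.5)² = 1.96, y* = 8.8571.

x* = 1.96, y* = 8.8571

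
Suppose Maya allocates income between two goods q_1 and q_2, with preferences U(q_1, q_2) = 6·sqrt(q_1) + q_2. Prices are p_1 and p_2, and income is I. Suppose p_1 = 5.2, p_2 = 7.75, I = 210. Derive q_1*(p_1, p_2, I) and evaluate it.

MU_q_1 = 3/√q_1, MU_q_2 = 1. Tangency: 3/√q_1 = p_1/p_2.
Thus q_1* = (3·p_2/p_1)² — independent of I — with the rest of income spent on q_2.
Plugging in: q_1* = (3·7.75/5.2)² = 19.9912.

q_1* = 19.9912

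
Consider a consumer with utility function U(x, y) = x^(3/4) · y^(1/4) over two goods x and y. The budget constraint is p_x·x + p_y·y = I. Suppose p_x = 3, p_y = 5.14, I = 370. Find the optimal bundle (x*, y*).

x* = 92.5, y* = 17.9961

Demand: x*(p_x,p_y,I) = 0.75·I/p_x and y* = 0.25·I/p_y.
At p_x=3, p_y=5.14, I=370: x* = 0.75·370/3 = 92.5, y* = 17.9961.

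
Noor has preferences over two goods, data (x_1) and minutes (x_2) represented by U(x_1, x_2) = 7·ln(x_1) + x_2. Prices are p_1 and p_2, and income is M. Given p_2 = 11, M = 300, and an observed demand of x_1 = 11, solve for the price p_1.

p_1 = 7

Set MRS = p_1/p_2: (7/x_1)/1 = p_1/p_2.
So x_1*(p_1,p_2) = 7·p_2/p_1, independent of income; and x_2* = (M − 7·p_2)/p_2.
Set x_1* = 11 in the demand function and solve for p_1: p_1 = 7.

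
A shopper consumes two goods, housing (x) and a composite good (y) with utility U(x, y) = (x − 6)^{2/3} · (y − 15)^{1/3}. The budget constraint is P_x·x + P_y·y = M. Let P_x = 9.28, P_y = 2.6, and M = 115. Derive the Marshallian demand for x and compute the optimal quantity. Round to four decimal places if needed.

x* = 7.4598

This is Cobb-Douglas in (x−6, y−15): tangency gives 2/3·P_y·(y−15) = 1/3·P_x·(x−6).
Substituting into the budget: x* = 6 + 2/3·(M − 6·P_x − 15·P_y)/P_x, and y* = 15 + 1/3·(…)/P_y.
Discretionary income = 115 − 6·9.28 − 15·2.6 = 20.32; x* = 6 + 2/3·20.32/9.28 = 7.4598.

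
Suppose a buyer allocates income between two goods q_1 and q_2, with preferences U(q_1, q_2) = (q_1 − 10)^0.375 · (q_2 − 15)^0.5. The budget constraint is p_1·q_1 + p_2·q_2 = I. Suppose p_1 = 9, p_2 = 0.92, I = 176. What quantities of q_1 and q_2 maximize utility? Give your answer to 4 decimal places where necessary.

After buying the subsistence bundle (10, 15), a share 3/7 of the remaining income goes to q_1: q_1* = 10 + 3/7·(I − 10p_1 − 15p_2)/p_1.
Discretionary income = 176 − 10·9 − 15·0.92 = 72.2; q_1* = 10 + 3/7·72.2/9 = 13.4381; q_2* = 15 + 4/7·72.2/0.92 = 59.8447.

q_1* = 13.4381, q_2* = 59.8447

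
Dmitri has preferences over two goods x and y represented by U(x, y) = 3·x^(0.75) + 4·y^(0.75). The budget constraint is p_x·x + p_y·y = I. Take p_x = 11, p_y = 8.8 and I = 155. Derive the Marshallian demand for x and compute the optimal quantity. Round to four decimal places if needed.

x* = 1.9645

With the ratio pinned down, the budget gives x* = I/(p_x + p_y·(y/x)) and y* = (y/x)·x*.
Numerically y/x = 7.716049, so x* = 155/(11 + 8.8·7.716049) = 1.9645.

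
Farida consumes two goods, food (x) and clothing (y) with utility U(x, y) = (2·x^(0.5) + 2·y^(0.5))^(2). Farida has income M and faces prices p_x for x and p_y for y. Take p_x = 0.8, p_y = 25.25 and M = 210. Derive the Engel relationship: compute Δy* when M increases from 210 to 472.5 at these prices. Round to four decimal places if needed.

MRS = MU_x/MU_y = (y/x)^(0.5). Set equal to p_x/p_y.
Hence y/x = (p_x/p_y)^(1/(0.5)), i.e. raised to the 2 power.
With the ratio pinned down, the budget gives x* = M/(p_x + p_y·(y/x)) and y* = (y/x)·x*.
Numerically y/x = 0.001004, so x* = 210/(0.8 + 25.25·0.001004) = 254.4386 and y* = 0.001004·254.4386 = 0.2554.
At M' = 472.5: y* = 0.5747. Change: 0.5747 − 0.2554 = 0.3193.

Δy* = 0.3193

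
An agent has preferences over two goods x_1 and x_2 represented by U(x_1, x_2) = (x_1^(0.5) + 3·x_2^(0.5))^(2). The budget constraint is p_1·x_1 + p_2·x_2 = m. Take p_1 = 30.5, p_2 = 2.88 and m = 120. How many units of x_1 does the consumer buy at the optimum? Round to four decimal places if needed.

MRS = MU_x_1/MU_x_2 = (1/3)·(x_2/x_1)^(0.5). Set equal to p_1/p_2.
Solve for the ratio: x_2/x_1 = [3·p_1/p_2]^(2).
Substitute x_2 = (x_2/x_1)·x_1 into the budget: x_1* = m/(p_1 + p_2·(x_2/x_1)).
Numerically x_2/x_1 = 1009.385851, so x_1* = 120/(30.5 + 2.88·1009.385851) = 0.0409.

x_1* = 0.0409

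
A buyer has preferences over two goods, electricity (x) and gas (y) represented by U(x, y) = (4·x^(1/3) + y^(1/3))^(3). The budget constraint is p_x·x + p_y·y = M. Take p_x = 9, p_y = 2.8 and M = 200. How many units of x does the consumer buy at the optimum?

x* = 18.1538

From the CES first-order condition, 4·(y/x)^(2/3) = p_x/p_y.
Solve for the ratio: y/x = [(1/4)·p_x/p_y]^(1.5).
With the ratio pinned down, the budget gives x* = M/(p_x + p_y·(y/x)) and y* = (y/x)·x*.
Numerically y/x = 0.720339, so x* = 200/(9 + 2.8·0.720339) = 18.1538.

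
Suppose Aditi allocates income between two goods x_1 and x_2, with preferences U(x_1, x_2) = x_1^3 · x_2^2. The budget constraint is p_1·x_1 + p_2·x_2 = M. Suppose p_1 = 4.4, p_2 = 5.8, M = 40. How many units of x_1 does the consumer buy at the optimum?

Demand: x_1*(p_1,p_2,M) = 0.6·M/p_1 and x_2* = 0.4·M/p_2.
At p_1=4.4, p_2=5.8, M=40: x_1* = 0.6·40/4.4 = 5.4545.

x_1* = 5.4545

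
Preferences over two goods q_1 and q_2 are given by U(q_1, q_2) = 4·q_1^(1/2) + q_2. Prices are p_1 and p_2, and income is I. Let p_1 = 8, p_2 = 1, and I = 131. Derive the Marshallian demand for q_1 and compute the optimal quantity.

q_1* = 0.0625

Solve: √q_1 = 2·p_2/p_1, so q_1*(p_1,p_2) = (2·p_2/p_1)², and q_2* = (I − p_1·q_1*)/p_2.
Plugging in: q_1* = (2·1/8)² = 0.0625.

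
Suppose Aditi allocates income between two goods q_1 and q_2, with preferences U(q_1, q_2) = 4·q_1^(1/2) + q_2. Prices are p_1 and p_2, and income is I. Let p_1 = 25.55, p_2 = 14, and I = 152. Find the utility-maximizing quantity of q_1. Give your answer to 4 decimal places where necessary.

q_1* = 1.201

Utility is quasi-linear in q_2; the FOC for q_1 is 2/√q_1 = p_1/p_2.
Thus q_1* = (2·p_2/p_1)² — independent of I — with the rest of income spent on q_2.
Plugging in: q_1* = (2·14/25.55)² = 1.201.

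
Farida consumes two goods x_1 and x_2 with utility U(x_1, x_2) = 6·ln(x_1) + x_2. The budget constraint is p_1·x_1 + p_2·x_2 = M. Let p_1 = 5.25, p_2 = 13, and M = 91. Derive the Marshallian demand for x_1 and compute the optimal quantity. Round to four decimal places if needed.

x_1* = 14.8571

MU_x_1 = 6/x_1, MU_x_2 = 1. Tangency: 6/x_1 = p_1/p_2.
So x_1*(p_1,p_2) = 6·p_2/p_1, independent of income; and x_2* = (M − 6·p_2)/p_2.
At the given prices: x_1* = 6·13/5.25 = 14.8571.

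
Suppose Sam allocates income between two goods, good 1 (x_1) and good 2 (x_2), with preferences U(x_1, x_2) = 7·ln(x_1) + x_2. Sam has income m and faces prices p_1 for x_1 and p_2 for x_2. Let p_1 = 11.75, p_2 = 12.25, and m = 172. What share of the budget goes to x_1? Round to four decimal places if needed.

share on x_1 = 0.4985

At the given prices: x_1* = 7·12.25/11.75 = 7.2979, and x_2* = 7.0408.
Expenditure on x_1: 11.75·7.2979 = 85.75; share = 0.4985.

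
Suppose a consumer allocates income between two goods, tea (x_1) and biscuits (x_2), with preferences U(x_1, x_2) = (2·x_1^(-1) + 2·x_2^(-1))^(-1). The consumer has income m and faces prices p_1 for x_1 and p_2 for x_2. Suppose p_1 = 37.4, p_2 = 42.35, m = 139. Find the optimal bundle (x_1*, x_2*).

x_1* = 1.8006, x_2* = 1.6921

From the CES first-order condition, (x_2/x_1)^(2) = p_1/p_2.
Solve for the ratio: x_2/x_1 = [p_1/p_2]^(0.5).
Substitute x_2 = (x_2/x_1)·x_1 into the budget: x_1* = m/(p_1 + p_2·(x_2/x_1)).
Numerically x_2/x_1 = 0.939743, so x_1* = 139/(37.4 + 42.35·0.939743) = 1.8006 and x_2* = 0.939743·1.8006 = 1.6921.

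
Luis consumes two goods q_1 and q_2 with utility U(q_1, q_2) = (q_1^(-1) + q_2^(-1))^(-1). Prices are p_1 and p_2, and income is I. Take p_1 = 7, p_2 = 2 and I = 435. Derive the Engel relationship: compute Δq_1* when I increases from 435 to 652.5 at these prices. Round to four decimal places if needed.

Δq_1* = 20.2483

MRS = MU_q_1/MU_q_2 = (q_2/q_1)^(2). Set equal to p_1/p_2.
Hence q_2/q_1 = (p_1/p_2)^(1/(2)), i.e. raised to the 0.5 power.
With the ratio pinned down, the budget gives q_1* = I/(p_1 + p_2·(q_2/q_1)) and q_2* = (q_2/q_1)·q_1*.
Numerically q_2/q_1 = 1.870829, so q_1* = 435/(7 + 2·1.870829) = 40.4965.
At I' = 652.5: q_1* = 60.7448. Change: 60.7448 − 40.4965 = 20.2483.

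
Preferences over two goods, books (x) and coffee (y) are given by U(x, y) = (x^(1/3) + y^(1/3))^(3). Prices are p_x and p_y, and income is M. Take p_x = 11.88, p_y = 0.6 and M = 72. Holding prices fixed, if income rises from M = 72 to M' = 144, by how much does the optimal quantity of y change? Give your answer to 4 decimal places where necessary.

Substitute y = (y/x)·x into the budget: x* = M/(p_x + p_y·(y/x)).
Numerically y/x = 88.104438, so x* = 72/(11.88 + 0.6·88.104438) = 1.1121 and y* = 88.104438·1.1121 = 97.9805.
At M' = 144: y* = 195.961. Change: 195.961 − 97.9805 = 97.9805.

Δy* = 97.9805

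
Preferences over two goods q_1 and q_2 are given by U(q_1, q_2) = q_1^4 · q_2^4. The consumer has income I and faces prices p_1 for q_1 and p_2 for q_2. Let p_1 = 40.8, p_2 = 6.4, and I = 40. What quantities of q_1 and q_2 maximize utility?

q_1* = 0.4902, q_2* = 3.125

The MRS is q_2/q_1. Set MRS = p_1/p_2.
Rearranging, p_2·q_2 = p_1·q_1. Substituting into the budget gives p_1·q_1·(1 + 1) = I.
Demand: q_1*(p_1,p_2,I) = 0.5·I/p_1 and q_2* = 0.5·I/p_2.
At p_1=40.8, p_2=6.4, I=40: q_1* = 0.5·40/40.8 = 0.4902, q_2* = 3.125.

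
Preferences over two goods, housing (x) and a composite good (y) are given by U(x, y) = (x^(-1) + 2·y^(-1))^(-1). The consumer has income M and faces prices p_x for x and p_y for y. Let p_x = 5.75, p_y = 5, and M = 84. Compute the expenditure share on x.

share on x = 0.4313

From the CES first-order condition, (1/2)·(y/x)^(2) = p_x/p_y.
Solve for the ratio: y/x = [2·p_x/p_y]^(0.5).
Substitute y = (y/x)·x into the budget: x* = M/(p_x + p_y·(y/x)).
Numerically y/x = 1.516575, so x* = 84/(5.75 + 5·1.516575) = 6.3002 and y* = 1.516575·6.3002 = 9.5548.
Expenditure on x: 5.75·6.3002 = 36.2262; share = 0.4313.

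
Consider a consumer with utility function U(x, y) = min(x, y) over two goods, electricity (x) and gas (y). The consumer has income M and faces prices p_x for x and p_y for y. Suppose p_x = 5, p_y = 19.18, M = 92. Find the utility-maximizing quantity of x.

Leontief preferences: the optimum is at the kink where x/1 = y/1, i.e. y = x.
Budget: p_x·x + p_y·x = M, so (p_x + p_y)·x = M.
Demand: x*(p_x,p_y,M) = M/(p_x + p_y), y* = M/(p_x + p_y).
Here 5 + 19.18 = 24.18, giving x* = 3.8048.

x* = 3.8048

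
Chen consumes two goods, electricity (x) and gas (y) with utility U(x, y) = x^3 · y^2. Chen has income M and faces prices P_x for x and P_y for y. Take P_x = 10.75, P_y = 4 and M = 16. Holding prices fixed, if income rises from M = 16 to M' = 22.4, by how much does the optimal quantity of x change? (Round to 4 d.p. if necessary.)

Δx* = 0.3572

Demand: x*(P_x,P_y,M) = 0.6·M/P_x and y* = 0.4·M/P_y.
At P_x=10.75, P_y=4, M=16: x* = 0.6·16/10.75 = 0.893.
At M' = 22.4: x* = 1.2502. Change: 1.2502 − 0.893 = 0.3572.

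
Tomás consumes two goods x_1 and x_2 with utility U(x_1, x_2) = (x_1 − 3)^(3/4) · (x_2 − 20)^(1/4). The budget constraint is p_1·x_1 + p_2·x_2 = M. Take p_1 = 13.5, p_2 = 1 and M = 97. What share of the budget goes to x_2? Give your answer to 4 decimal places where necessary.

share on x_2 = 0.3003

MRS = 3·(x_2−20)/(x_1−3). Tangency with p_1/p_2 gives x_2−20 = (1/3)·(p_1/p_2)·(x_1−3).
Substituting into the budget: x_1* = 3 + 0.75·(M − 3·p_1 − 20·p_2)/p_1, and x_2* = 20 + 0.25·(…)/p_2.
Discretionary income = 97 − 3·13.5 − 20·1 = 36.5; x_1* = 3 + 0.75·36.5/13.5 = 5.0278; x_2* = 20 + 0.25·36.5/1 = 29.125.
Expenditure on x_2: 1·29.125 = 29.125; share = 0.3003.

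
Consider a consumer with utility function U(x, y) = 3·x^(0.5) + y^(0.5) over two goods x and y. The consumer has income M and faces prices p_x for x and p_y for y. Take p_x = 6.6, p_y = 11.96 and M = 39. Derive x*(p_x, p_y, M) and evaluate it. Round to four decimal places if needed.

MU_x ∝ 3·x^(-0.5), MU_y ∝ y^(-0.5), so MRS = 3·(y/x)^(0.5) = p_x/p_y.
Hence y/x = ((1/3)·p_x/p_y)^(1/(0.5)), i.e. raised to the 2 power.
With the ratio pinned down, the budget gives x* = M/(p_x + p_y·(y/x)) and y* = (y/x)·x*.
Numerically y/x = 0.033836, so x* = 39/(6.6 + 11.96·0.033836) = 5.5677.

x* = 5.5677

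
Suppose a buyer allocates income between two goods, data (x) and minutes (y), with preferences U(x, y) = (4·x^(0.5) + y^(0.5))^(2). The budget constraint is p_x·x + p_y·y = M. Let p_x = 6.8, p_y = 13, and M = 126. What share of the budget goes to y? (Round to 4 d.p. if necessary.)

share on y = 0.0317

MU_x ∝ 4·x^(-0.5), MU_y ∝ y^(-0.5), so MRS = 4·(y/x)^(0.5) = p_x/p_y.
Hence y/x = ((1/4)·p_x/p_y)^(1/(0.5)), i.e. raised to the 2 power.
Substitute y = (y/x)·x into the budget: x* = M/(p_x + p_y·(y/x)).
Numerically y/x = 0.017101, so x* = 126/(6.8 + 13·0.017101) = 17.9428 and y* = 0.017101·17.9428 = 0.3068.
Expenditure on y: 13·0.3068 = 3.9888; share = 0.0317.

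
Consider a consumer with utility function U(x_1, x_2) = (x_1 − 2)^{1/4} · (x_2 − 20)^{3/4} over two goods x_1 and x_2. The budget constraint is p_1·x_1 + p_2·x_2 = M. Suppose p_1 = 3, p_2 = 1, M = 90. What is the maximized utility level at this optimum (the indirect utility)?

After buying the subsistence bundle (2, 20), a share 0.25 of the remaining income goes to x_1: x_1* = 2 + 0.25·(M − 2p_1 − 20p_2)/p_1.
Discretionary income = 90 − 2·3 − 20·1 = 64; x_1* = 2 + 0.25·64/3 = 7.3333; x_2* = 20 + 0.75·64/1 = 68.
Utility at the optimum: U(7.3333, 68) = 27.7128.

V = 27.7128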